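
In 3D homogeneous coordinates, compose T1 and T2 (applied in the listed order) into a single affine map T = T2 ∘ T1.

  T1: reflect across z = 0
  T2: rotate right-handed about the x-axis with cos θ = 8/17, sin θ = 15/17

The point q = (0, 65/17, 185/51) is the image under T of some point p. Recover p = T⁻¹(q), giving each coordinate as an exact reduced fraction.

T1 = [1 0 0 0; 0 1 0 0; 0 0 -1 0; 0 0 0 1]
T2·T1 = [1 0 0 0; 0 8/17 15/17 0; 0 15/17 -8/17 0; 0 0 0 1]
det M = -1; M⁻¹ = [1 0 0 0; 0 8/17 15/17 0; 0 15/17 -8/17 0; 0 0 0 1]
M⁻¹ · (0, 65/17, 185/51)ᵀ = (0, 5, 5/3)ᵀ

p = (0, 5, 5/3)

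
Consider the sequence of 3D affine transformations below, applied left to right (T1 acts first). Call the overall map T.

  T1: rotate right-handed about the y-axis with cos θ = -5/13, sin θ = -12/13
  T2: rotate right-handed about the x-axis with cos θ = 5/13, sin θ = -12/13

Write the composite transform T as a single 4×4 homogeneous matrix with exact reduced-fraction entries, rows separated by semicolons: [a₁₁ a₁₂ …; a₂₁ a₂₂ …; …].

T = [-5/13 0 -12/13 0; 144/169 5/13 -60/169 0; 60/169 -12/13 -25/169 0; 0 0 0 1]

T1 = [-5/13 0 -12/13 0; 0 1 0 0; 12/13 0 -5/13 0; 0 0 0 1]
T2·T1 = [-5/13 0 -12/13 0; 144/169 5/13 -60/169 0; 60/169 -12/13 -25/169 0; 0 0 0 1]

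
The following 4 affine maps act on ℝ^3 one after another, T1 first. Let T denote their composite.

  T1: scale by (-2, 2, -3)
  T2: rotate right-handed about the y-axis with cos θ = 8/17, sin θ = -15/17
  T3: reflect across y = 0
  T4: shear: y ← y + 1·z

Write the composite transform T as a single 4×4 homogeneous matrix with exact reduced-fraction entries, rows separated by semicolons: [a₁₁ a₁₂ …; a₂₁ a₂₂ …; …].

T1 = [-2 0 0 0; 0 2 0 0; 0 0 -3 0; 0 0 0 1]
T2·T1 = [-16/17 0 45/17 0; 0 2 0 0; -30/17 0 -24/17 0; 0 0 0 1]
T3·…·T1 = [-16/17 0 45/17 0; 0 -2 0 0; -30/17 0 -24/17 0; 0 0 0 1]
T4·…·T1 = [-16/17 0 45/17 0; -30/17 -2 -24/17 0; -30/17 0 -24/17 0; 0 0 0 1]

T = [-16/17 0 45/17 0; -30/17 -2 -24/17 0; -30/17 0 -24/17 0; 0 0 0 1]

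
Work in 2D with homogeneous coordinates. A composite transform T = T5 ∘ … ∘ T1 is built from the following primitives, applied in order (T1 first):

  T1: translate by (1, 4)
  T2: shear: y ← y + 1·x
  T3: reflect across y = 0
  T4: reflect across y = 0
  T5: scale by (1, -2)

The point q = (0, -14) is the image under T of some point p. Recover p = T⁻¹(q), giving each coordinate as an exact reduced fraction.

p = (-1, 3)

T1 = [1 0 1; 0 1 4; 0 0 1]
T2·T1 = [1 0 1; 1 1 5; 0 0 1]
T3·…·T1 = [1 0 1; -1 -1 -5; 0 0 1]
T4·…·T1 = [1 0 1; 1 1 5; 0 0 1]
T5·…·T1 = [1 0 1; -2 -2 -10; 0 0 1]
det M = -2; M⁻¹ = [1 0 -1; -1 -1/2 -4; 0 0 1]
M⁻¹ · (0, -14)ᵀ = (-1, 3)ᵀ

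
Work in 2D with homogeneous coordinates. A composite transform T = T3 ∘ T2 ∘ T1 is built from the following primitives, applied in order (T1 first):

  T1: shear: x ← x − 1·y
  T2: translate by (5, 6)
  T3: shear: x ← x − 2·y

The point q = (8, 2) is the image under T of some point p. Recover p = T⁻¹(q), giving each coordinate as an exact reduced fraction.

T1 = [1 -1 0; 0 1 0; 0 0 1]
T2·T1 = [1 -1 5; 0 1 6; 0 0 1]
T3·…·T1 = [1 -3 -7; 0 1 6; 0 0 1]
det M = 1; M⁻¹ = [1 3 -11; 0 1 -6; 0 0 1]
M⁻¹ · (8, 2)ᵀ = (3, -4)ᵀ

p = (3, -4)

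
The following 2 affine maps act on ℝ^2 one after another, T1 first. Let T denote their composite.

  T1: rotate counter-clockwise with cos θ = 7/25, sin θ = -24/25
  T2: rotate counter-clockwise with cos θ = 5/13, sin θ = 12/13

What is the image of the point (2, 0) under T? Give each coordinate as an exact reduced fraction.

T1 rotate counter-clockwise with cos θ = 7/25, sin θ = -24/25: (2, 0) → (14/25, -48/25)
T2 rotate counter-clockwise with cos θ = 5/13, sin θ = 12/13: (14/25, -48/25) → (646/325, -72/325)

T(p) = (646/325, -72/325)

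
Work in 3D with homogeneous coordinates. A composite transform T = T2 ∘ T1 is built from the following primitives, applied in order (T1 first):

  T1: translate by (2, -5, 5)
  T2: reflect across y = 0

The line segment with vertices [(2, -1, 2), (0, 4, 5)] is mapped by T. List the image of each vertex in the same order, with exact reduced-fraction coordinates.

T1 translate by (2, -5, 5): (2, -1, 2) → (4, -6, 7); (0, 4, 5) → (2, -1, 10)
T2 reflect across y = 0: (4, -6, 7) → (4, 6, 7); (2, -1, 10) → (2, 1, 10)

image vertices: (4, 6, 7), (2, 1, 10)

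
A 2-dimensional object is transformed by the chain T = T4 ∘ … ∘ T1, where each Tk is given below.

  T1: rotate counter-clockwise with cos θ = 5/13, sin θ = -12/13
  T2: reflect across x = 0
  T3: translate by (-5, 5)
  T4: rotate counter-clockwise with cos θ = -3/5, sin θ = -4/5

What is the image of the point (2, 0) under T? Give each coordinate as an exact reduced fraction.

T(p) = (389/65, 177/65)

T1 rotate counter-clockwise with cos θ = 5/13, sin θ = -12/13: (2, 0) → (10/13, -24/13)
T2 reflect across x = 0: (10/13, -24/13) → (-10/13, -24/13)
T3 translate by (-5, 5): (-10/13, -24/13) → (-75/13, 41/13)
T4 rotate counter-clockwise with cos θ = -3/5, sin θ = -4/5: (-75/13, 41/13) → (389/65, 177/65)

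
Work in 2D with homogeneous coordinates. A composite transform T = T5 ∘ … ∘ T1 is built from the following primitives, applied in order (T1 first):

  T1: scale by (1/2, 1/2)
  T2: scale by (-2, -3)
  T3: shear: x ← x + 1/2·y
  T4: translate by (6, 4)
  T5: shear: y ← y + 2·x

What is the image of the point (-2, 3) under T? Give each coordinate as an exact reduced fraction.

T(p) = (23/4, 11)

T1 scale by (1/2, 1/2): (-2, 3) → (-1, 3/2)
T2 scale by (-2, -3): (-1, 3/2) → (2, -9/2)
T3 shear: x ← x + 1/2·y: (2, -9/2) → (-1/4, -9/2)
T4 translate by (6, 4): (-1/4, -9/2) → (23/4, -1/2)
T5 shear: y ← y + 2·x: (23/4, -1/2) → (23/4, 11)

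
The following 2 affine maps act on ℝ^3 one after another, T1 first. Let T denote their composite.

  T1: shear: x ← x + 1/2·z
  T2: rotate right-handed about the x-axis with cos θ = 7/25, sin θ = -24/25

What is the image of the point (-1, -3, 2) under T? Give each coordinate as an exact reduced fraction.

T(p) = (0, 27/25, 86/25)

T1 shear: x ← x + 1/2·z: (-1, -3, 2) → (0, -3, 2)
T2 rotate right-handed about the x-axis with cos θ = 7/25, sin θ = -24/25: (0, -3, 2) → (0, 27/25, 86/25)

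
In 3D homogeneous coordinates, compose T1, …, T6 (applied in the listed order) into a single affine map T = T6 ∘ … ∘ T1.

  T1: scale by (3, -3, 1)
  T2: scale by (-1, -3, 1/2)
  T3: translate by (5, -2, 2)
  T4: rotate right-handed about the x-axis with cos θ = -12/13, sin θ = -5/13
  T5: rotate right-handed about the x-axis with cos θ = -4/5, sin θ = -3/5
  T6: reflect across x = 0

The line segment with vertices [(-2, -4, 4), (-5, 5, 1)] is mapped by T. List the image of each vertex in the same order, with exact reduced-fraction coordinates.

image vertices: (-11, -1478/65, -1996/65), (-20, 1279/65, 4981/130)

T1 scale by (3, -3, 1): (-2, -4, 4) → (-6, 12, 4); (-5, 5, 1) → (-15, -15, 1)
T2 scale by (-1, -3, 1/2): (-6, 12, 4) → (6, -36, 2); (-15, -15, 1) → (15, 45, 1/2)
T3 translate by (5, -2, 2): (6, -36, 2) → (11, -38, 4); (15, 45, 1/2) → (20, 43, 5/2)
T4 rotate right-handed about the x-axis with cos θ = -12/13, sin θ = -5/13: (11, -38, 4) → (11, 476/13, 142/13); (20, 43, 5/2) → (20, -1007/26, -245/13)
T5 rotate right-handed about the x-axis with cos θ = -4/5, sin θ = -3/5: (11, 476/13, 142/13) → (11, -1478/65, -1996/65); (20, -1007/26, -245/13) → (20, 1279/65, 4981/130)
T6 reflect across x = 0: (11, -1478/65, -1996/65) → (-11, -1478/65, -1996/65); (20, 1279/65, 4981/130) → (-20, 1279/65, 4981/130)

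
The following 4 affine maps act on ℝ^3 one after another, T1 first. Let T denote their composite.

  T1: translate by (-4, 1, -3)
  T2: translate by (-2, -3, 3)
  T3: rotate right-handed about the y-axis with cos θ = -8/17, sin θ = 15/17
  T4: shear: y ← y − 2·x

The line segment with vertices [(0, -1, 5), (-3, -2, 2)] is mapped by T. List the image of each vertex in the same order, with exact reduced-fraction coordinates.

T1 translate by (-4, 1, -3): (0, -1, 5) → (-4, 0, 2); (-3, -2, 2) → (-7, -1, -1)
T2 translate by (-2, -3, 3): (-4, 0, 2) → (-6, -3, 5); (-7, -1, -1) → (-9, -4, 2)
T3 rotate right-handed about the y-axis with cos θ = -8/17, sin θ = 15/17: (-6, -3, 5) → (123/17, -3, 50/17); (-9, -4, 2) → (6, -4, 7)
T4 shear: y ← y − 2·x: (123/17, -3, 50/17) → (123/17, -297/17, 50/17); (6, -4, 7) → (6, -16, 7)

image vertices: (123/17, -297/17, 50/17), (6, -16, 7)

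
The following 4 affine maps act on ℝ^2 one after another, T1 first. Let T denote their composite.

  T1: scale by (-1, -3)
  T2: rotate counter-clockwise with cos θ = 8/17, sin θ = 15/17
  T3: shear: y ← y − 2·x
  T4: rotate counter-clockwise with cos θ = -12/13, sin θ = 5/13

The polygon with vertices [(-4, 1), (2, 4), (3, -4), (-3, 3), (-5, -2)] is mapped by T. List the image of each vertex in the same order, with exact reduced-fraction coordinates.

image vertices: (-334/221, 1801/221), (302/221, 6268/221), (9/13, -384/13), (-183/221, 4935/221), (-515/221, -2926/221)

T1 scale by (-1, -3): (-4, 1) → (4, -3); (2, 4) → (-2, -12); (3, -4) → (-3, 12); (-3, 3) → (3, -9); (-5, -2) → (5, 6)
T2 rotate counter-clockwise with cos θ = 8/17, sin θ = 15/17: (4, -3) → (77/17, 36/17); (-2, -12) → (164/17, -126/17); (-3, 12) → (-12, 3); (3, -9) → (159/17, -27/17); (5, 6) → (-50/17, 123/17)
T3 shear: y ← y − 2·x: (77/17, 36/17) → (77/17, -118/17); (164/17, -126/17) → (164/17, -454/17); (-12, 3) → (-12, 27); (159/17, -27/17) → (159/17, -345/17); (-50/17, 123/17) → (-50/17, 223/17)
T4 rotate counter-clockwise with cos θ = -12/13, sin θ = 5/13: (77/17, -118/17) → (-334/221, 1801/221); (164/17, -454/17) → (302/221, 6268/221); (-12, 27) → (9/13, -384/13); (159/17, -345/17) → (-183/221, 4935/221); (-50/17, 223/17) → (-515/221, -2926/221)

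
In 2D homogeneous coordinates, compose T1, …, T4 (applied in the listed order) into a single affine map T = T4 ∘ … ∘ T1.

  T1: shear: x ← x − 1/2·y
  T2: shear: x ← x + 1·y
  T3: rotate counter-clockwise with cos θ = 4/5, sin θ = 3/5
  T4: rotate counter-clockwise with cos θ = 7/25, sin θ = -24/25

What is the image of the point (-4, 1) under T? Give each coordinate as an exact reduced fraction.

T(p) = (-11/5, 29/10)

T1 shear: x ← x − 1/2·y: (-4, 1) → (-9/2, 1)
T2 shear: x ← x + 1·y: (-9/2, 1) → (-7/2, 1)
T3 rotate counter-clockwise with cos θ = 4/5, sin θ = 3/5: (-7/2, 1) → (-17/5, -13/10)
T4 rotate counter-clockwise with cos θ = 7/25, sin θ = -24/25: (-17/5, -13/10) → (-11/5, 29/10)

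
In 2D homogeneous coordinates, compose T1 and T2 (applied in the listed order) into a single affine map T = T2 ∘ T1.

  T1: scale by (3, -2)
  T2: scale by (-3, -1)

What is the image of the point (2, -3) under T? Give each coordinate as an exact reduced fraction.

T(p) = (-18, -6)

T1 scale by (3, -2): (2, -3) → (6, 6)
T2 scale by (-3, -1): (6, 6) → (-18, -6)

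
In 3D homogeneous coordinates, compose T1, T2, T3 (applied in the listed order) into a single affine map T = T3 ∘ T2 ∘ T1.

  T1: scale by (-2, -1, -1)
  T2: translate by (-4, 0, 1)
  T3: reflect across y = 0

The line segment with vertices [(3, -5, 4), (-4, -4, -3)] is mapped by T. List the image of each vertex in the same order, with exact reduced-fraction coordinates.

image vertices: (-10, -5, -3), (4, -4, 4)

T1 scale by (-2, -1, -1): (3, -5, 4) → (-6, 5, -4); (-4, -4, -3) → (8, 4, 3)
T2 translate by (-4, 0, 1): (-6, 5, -4) → (-10, 5, -3); (8, 4, 3) → (4, 4, 4)
T3 reflect across y = 0: (-10, 5, -3) → (-10, -5, -3); (4, 4, 4) → (4, -4, 4)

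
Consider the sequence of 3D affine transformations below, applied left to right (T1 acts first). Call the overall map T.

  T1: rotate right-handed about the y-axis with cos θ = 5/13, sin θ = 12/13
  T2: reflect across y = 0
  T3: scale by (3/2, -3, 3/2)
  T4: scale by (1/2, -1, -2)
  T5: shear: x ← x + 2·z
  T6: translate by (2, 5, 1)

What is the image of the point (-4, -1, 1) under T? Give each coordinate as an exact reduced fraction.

T1 rotate right-handed about the y-axis with cos θ = 5/13, sin θ = 12/13: (-4, -1, 1) → (-8/13, -1, 53/13)
T2 reflect across y = 0: (-8/13, -1, 53/13) → (-8/13, 1, 53/13)
T3 scale by (3/2, -3, 3/2): (-8/13, 1, 53/13) → (-12/13, -3, 159/26)
T4 scale by (1/2, -1, -2): (-12/13, -3, 159/26) → (-6/13, 3, -159/13)
T5 shear: x ← x + 2·z: (-6/13, 3, -159/13) → (-324/13, 3, -159/13)
T6 translate by (2, 5, 1): (-324/13, 3, -159/13) → (-298/13, 8, -146/13)

T(p) = (-298/13, 8, -146/13)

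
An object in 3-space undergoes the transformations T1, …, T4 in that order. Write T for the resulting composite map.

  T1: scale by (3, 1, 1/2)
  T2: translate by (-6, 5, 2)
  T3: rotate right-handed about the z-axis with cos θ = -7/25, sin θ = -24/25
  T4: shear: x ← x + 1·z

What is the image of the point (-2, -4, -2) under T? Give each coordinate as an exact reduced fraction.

T(p) = (133/25, 281/25, 1)

T1 scale by (3, 1, 1/2): (-2, -4, -2) → (-6, -4, -1)
T2 translate by (-6, 5, 2): (-6, -4, -1) → (-12, 1, 1)
T3 rotate right-handed about the z-axis with cos θ = -7/25, sin θ = -24/25: (-12, 1, 1) → (108/25, 281/25, 1)
T4 shear: x ← x + 1·z: (108/25, 281/25, 1) → (133/25, 281/25, 1)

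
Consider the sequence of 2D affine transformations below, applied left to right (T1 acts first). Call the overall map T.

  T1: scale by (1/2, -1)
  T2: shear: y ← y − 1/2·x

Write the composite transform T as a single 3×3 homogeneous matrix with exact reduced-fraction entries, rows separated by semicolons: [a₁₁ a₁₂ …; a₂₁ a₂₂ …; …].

T = [1/2 0 0; -1/4 -1 0; 0 0 1]

T1 = [1/2 0 0; 0 -1 0; 0 0 1]
T2·T1 = [1/2 0 0; -1/4 -1 0; 0 0 1]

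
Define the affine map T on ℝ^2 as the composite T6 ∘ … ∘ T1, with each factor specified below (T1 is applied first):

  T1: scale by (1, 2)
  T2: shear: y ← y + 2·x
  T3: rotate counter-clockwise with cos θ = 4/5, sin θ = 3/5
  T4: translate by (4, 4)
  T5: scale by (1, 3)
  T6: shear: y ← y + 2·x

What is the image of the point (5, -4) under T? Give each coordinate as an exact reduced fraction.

T1 scale by (1, 2): (5, -4) → (5, -8)
T2 shear: y ← y + 2·x: (5, -8) → (5, 2)
T3 rotate counter-clockwise with cos θ = 4/5, sin θ = 3/5: (5, 2) → (14/5, 23/5)
T4 translate by (4, 4): (14/5, 23/5) → (34/5, 43/5)
T5 scale by (1, 3): (34/5, 43/5) → (34/5, 129/5)
T6 shear: y ← y + 2·x: (34/5, 129/5) → (34/5, 197/5)

T(p) = (34/5, 197/5)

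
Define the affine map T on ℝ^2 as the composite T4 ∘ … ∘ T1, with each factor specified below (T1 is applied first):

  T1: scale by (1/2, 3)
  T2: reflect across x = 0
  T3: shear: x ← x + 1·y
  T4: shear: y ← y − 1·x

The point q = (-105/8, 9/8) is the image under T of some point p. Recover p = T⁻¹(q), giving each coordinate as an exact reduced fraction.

p = (9/4, -4)

T1 = [1/2 0 0; 0 3 0; 0 0 1]
T2·T1 = [-1/2 0 0; 0 3 0; 0 0 1]
T3·…·T1 = [-1/2 3 0; 0 3 0; 0 0 1]
T4·…·T1 = [-1/2 3 0; 1/2 0 0; 0 0 1]
det M = -3/2; M⁻¹ = [0 2 0; 1/3 1/3 0; 0 0 1]
M⁻¹ · (-105/8, 9/8)ᵀ = (9/4, -4)ᵀ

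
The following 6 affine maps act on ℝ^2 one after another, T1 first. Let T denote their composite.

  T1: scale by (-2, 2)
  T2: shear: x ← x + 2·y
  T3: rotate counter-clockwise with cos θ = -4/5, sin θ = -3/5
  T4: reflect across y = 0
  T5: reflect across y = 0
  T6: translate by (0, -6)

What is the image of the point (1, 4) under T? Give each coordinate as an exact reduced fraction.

T1 scale by (-2, 2): (1, 4) → (-2, 8)
T2 shear: x ← x + 2·y: (-2, 8) → (14, 8)
T3 rotate counter-clockwise with cos θ = -4/5, sin θ = -3/5: (14, 8) → (-32/5, -74/5)
T4 reflect across y = 0: (-32/5, -74/5) → (-32/5, 74/5)
T5 reflect across y = 0: (-32/5, 74/5) → (-32/5, -74/5)
T6 translate by (0, -6): (-32/5, -74/5) → (-32/5, -104/5)

T(p) = (-32/5, -104/5)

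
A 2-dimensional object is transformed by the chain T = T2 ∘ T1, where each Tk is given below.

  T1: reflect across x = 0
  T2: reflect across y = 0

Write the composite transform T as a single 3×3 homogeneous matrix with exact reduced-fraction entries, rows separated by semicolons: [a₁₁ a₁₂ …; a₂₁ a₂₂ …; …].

T1 = [-1 0 0; 0 1 0; 0 0 1]
T2·T1 = [-1 0 0; 0 -1 0; 0 0 1]

T = [-1 0 0; 0 -1 0; 0 0 1]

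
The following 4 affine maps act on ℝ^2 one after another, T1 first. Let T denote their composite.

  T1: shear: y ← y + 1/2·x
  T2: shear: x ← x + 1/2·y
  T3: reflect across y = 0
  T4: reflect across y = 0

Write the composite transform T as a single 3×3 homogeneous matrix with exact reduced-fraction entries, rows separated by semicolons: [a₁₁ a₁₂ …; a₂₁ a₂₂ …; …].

T1 = [1 0 0; 1/2 1 0; 0 0 1]
T2·T1 = [5/4 1/2 0; 1/2 1 0; 0 0 1]
T3·…·T1 = [5/4 1/2 0; -1/2 -1 0; 0 0 1]
T4·…·T1 = [5/4 1/2 0; 1/2 1 0; 0 0 1]

T = [5/4 1/2 0; 1/2 1 0; 0 0 1]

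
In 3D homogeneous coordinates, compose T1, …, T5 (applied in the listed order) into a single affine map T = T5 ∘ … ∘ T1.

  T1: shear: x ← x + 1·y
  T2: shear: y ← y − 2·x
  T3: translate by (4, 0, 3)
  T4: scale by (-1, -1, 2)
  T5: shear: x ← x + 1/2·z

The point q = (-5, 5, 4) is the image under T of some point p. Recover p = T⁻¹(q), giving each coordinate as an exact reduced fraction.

p = (2, 1, -1)

T1 = [1 1 0 0; 0 1 0 0; 0 0 1 0; 0 0 0 1]
T2·T1 = [1 1 0 0; -2 -1 0 0; 0 0 1 0; 0 0 0 1]
T3·…·T1 = [1 1 0 4; -2 -1 0 0; 0 0 1 3; 0 0 0 1]
T4·…·T1 = [-1 -1 0 -4; 2 1 0 0; 0 0 2 6; 0 0 0 1]
T5·…·T1 = [-1 -1 1 -1; 2 1 0 0; 0 0 2 6; 0 0 0 1]
det M = 2; M⁻¹ = [1 1 -1/2 4; -2 -1 1 -8; 0 0 1/2 -3; 0 0 0 1]
M⁻¹ · (-5, 5, 4)ᵀ = (2, 1, -1)ᵀ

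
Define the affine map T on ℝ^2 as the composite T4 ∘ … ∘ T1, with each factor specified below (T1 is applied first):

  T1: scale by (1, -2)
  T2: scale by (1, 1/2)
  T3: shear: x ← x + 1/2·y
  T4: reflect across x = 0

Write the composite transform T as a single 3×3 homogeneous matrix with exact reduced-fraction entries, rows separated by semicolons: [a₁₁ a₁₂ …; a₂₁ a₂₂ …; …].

T = [-1 1/2 0; 0 -1 0; 0 0 1]

T1 = [1 0 0; 0 -2 0; 0 0 1]
T2·T1 = [1 0 0; 0 -1 0; 0 0 1]
T3·…·T1 = [1 -1/2 0; 0 -1 0; 0 0 1]
T4·…·T1 = [-1 1/2 0; 0 -1 0; 0 0 1]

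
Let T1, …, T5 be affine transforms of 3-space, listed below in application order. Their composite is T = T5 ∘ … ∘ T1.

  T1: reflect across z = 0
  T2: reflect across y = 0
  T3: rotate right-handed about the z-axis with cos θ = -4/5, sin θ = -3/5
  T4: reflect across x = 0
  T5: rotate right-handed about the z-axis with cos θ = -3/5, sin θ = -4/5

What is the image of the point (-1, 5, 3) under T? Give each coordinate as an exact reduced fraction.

T1 reflect across z = 0: (-1, 5, 3) → (-1, 5, -3)
T2 reflect across y = 0: (-1, 5, -3) → (-1, -5, -3)
T3 rotate right-handed about the z-axis with cos θ = -4/5, sin θ = -3/5: (-1, -5, -3) → (-11/5, 23/5, -3)
T4 reflect across x = 0: (-11/5, 23/5, -3) → (11/5, 23/5, -3)
T5 rotate right-handed about the z-axis with cos θ = -3/5, sin θ = -4/5: (11/5, 23/5, -3) → (59/25, -113/25, -3)

T(p) = (59/25, -113/25, -3)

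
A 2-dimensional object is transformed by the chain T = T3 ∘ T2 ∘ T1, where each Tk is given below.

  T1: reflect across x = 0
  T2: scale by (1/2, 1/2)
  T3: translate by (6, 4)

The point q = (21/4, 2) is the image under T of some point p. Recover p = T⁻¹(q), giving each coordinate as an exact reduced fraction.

p = (3/2, -4)

T1 = [-1 0 0; 0 1 0; 0 0 1]
T2·T1 = [-1/2 0 0; 0 1/2 0; 0 0 1]
T3·…·T1 = [-1/2 0 6; 0 1/2 4; 0 0 1]
det M = -1/4; M⁻¹ = [-2 0 12; 0 2 -8; 0 0 1]
M⁻¹ · (21/4, 2)ᵀ = (3/2, -4)ᵀ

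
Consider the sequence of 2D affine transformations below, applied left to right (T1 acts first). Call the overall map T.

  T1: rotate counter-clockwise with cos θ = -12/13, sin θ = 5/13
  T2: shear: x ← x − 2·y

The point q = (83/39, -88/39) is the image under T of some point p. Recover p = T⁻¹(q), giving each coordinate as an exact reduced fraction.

T1 = [-12/13 -5/13 0; 5/13 -12/13 0; 0 0 1]
T2·T1 = [-22/13 19/13 0; 5/13 -12/13 0; 0 0 1]
det M = 1; M⁻¹ = [-12/13 -19/13 0; -5/13 -22/13 0; 0 0 1]
M⁻¹ · (83/39, -88/39)ᵀ = (4/3, 3)ᵀ

p = (4/3, 3)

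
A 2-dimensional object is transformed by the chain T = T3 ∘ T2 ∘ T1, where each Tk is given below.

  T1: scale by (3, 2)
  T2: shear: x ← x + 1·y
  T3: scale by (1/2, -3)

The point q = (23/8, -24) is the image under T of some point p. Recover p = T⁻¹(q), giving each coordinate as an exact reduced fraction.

T1 = [3 0 0; 0 2 0; 0 0 1]
T2·T1 = [3 2 0; 0 2 0; 0 0 1]
T3·…·T1 = [3/2 1 0; 0 -6 0; 0 0 1]
det M = -9; M⁻¹ = [2/3 1/9 0; 0 -1/6 0; 0 0 1]
M⁻¹ · (23/8, -24)ᵀ = (-3/4, 4)ᵀ

p = (-3/4, 4)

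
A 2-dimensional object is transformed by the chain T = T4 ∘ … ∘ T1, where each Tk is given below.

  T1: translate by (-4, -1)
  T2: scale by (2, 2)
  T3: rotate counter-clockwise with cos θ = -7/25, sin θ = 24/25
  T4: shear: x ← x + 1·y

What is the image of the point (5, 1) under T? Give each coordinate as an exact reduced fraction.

T1 translate by (-4, -1): (5, 1) → (1, 0)
T2 scale by (2, 2): (1, 0) → (2, 0)
T3 rotate counter-clockwise with cos θ = -7/25, sin θ = 24/25: (2, 0) → (-14/25, 48/25)
T4 shear: x ← x + 1·y: (-14/25, 48/25) → (34/25, 48/25)

T(p) = (34/25, 48/25)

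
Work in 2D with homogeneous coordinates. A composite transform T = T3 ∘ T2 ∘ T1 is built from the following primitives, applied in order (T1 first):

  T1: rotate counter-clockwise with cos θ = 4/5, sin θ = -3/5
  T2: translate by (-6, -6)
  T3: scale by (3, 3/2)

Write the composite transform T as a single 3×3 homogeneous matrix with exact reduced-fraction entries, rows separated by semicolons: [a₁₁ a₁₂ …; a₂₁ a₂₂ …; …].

T1 = [4/5 3/5 0; -3/5 4/5 0; 0 0 1]
T2·T1 = [4/5 3/5 -6; -3/5 4/5 -6; 0 0 1]
T3·…·T1 = [12/5 9/5 -18; -9/10 6/5 -9; 0 0 1]

T = [12/5 9/5 -18; -9/10 6/5 -9; 0 0 1]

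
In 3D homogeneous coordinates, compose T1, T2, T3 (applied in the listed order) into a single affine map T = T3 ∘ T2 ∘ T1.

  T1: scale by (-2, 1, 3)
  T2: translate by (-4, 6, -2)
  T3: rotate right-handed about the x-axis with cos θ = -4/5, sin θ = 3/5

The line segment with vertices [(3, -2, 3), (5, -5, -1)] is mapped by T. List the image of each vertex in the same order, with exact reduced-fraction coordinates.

image vertices: (-10, -37/5, -16/5), (-14, 11/5, 23/5)

T1 scale by (-2, 1, 3): (3, -2, 3) → (-6, -2, 9); (5, -5, -1) → (-10, -5, -3)
T2 translate by (-4, 6, -2): (-6, -2, 9) → (-10, 4, 7); (-10, -5, -3) → (-14, 1, -5)
T3 rotate right-handed about the x-axis with cos θ = -4/5, sin θ = 3/5: (-10, 4, 7) → (-10, -37/5, -16/5); (-14, 1, -5) → (-14, 11/5, 23/5)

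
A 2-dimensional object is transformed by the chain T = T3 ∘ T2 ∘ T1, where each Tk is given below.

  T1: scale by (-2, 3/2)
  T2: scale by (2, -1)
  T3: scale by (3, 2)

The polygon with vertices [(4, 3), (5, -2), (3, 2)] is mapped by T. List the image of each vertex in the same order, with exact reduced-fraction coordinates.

T1 scale by (-2, 3/2): (4, 3) → (-8, 9/2); (5, -2) → (-10, -3); (3, 2) → (-6, 3)
T2 scale by (2, -1): (-8, 9/2) → (-16, -9/2); (-10, -3) → (-20, 3); (-6, 3) → (-12, -3)
T3 scale by (3, 2): (-16, -9/2) → (-48, -9); (-20, 3) → (-60, 6); (-12, -3) → (-36, -6)

image vertices: (-48, -9), (-60, 6), (-36, -6)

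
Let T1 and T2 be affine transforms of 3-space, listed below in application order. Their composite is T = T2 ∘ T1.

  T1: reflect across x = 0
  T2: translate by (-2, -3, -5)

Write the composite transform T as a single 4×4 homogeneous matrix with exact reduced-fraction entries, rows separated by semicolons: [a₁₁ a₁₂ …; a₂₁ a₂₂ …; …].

T = [-1 0 0 -2; 0 1 0 -3; 0 0 1 -5; 0 0 0 1]

T1 = [-1 0 0 0; 0 1 0 0; 0 0 1 0; 0 0 0 1]
T2·T1 = [-1 0 0 -2; 0 1 0 -3; 0 0 1 -5; 0 0 0 1]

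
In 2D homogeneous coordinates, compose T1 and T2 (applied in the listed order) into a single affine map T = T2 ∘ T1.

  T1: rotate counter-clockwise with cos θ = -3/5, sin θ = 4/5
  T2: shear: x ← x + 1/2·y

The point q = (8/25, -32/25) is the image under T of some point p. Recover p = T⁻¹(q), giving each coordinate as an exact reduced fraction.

T1 = [-3/5 -4/5 0; 4/5 -3/5 0; 0 0 1]
T2·T1 = [-1/5 -11/10 0; 4/5 -3/5 0; 0 0 1]
det M = 1; M⁻¹ = [-3/5 11/10 0; -4/5 -1/5 0; 0 0 1]
M⁻¹ · (8/25, -32/25)ᵀ = (-8/5, 0)ᵀ

p = (-8/5, 0)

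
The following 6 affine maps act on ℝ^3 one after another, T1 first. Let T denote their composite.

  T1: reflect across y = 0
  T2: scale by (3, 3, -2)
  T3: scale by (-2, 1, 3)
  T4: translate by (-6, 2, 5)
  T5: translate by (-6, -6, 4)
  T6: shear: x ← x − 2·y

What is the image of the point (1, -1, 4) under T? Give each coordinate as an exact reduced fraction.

T1 reflect across y = 0: (1, -1, 4) → (1, 1, 4)
T2 scale by (3, 3, -2): (1, 1, 4) → (3, 3, -8)
T3 scale by (-2, 1, 3): (3, 3, -8) → (-6, 3, -24)
T4 translate by (-6, 2, 5): (-6, 3, -24) → (-12, 5, -19)
T5 translate by (-6, -6, 4): (-12, 5, -19) → (-18, -1, -15)
T6 shear: x ← x − 2·y: (-18, -1, -15) → (-16, -1, -15)

T(p) = (-16, -1, -15)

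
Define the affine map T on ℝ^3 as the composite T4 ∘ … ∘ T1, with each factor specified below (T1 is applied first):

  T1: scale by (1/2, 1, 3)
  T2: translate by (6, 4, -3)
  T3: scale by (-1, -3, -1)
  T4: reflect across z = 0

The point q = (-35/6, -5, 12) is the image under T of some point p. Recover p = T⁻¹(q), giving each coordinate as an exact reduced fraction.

p = (-1/3, -7/3, 5)

T1 = [1/2 0 0 0; 0 1 0 0; 0 0 3 0; 0 0 0 1]
T2·T1 = [1/2 0 0 6; 0 1 0 4; 0 0 3 -3; 0 0 0 1]
T3·…·T1 = [-1/2 0 0 -6; 0 -3 0 -12; 0 0 -3 3; 0 0 0 1]
T4·…·T1 = [-1/2 0 0 -6; 0 -3 0 -12; 0 0 3 -3; 0 0 0 1]
det M = 9/2; M⁻¹ = [-2 0 0 -12; 0 -1/3 0 -4; 0 0 1/3 1; 0 0 0 1]
M⁻¹ · (-35/6, -5, 12)ᵀ = (-1/3, -7/3, 5)ᵀ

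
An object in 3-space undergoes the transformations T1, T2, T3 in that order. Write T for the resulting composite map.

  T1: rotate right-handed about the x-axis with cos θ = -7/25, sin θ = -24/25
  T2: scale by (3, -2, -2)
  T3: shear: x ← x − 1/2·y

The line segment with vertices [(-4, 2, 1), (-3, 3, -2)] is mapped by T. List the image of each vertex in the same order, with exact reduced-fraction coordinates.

T1 rotate right-handed about the x-axis with cos θ = -7/25, sin θ = -24/25: (-4, 2, 1) → (-4, 2/5, -11/5); (-3, 3, -2) → (-3, -69/25, -58/25)
T2 scale by (3, -2, -2): (-4, 2/5, -11/5) → (-12, -4/5, 22/5); (-3, -69/25, -58/25) → (-9, 138/25, 116/25)
T3 shear: x ← x − 1/2·y: (-12, -4/5, 22/5) → (-58/5, -4/5, 22/5); (-9, 138/25, 116/25) → (-294/25, 138/25, 116/25)

image vertices: (-58/5, -4/5, 22/5), (-294/25, 138/25, 116/25)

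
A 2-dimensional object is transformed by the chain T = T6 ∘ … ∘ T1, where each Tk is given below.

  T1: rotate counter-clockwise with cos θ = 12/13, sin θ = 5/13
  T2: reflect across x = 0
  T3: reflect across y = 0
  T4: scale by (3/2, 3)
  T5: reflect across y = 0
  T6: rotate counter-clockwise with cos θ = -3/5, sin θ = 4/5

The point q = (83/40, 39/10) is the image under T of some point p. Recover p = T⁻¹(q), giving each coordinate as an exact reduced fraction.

p = (-5/3, -3/4)

T1 = [12/13 -5/13 0; 5/13 12/13 0; 0 0 1]
T2·T1 = [-12/13 5/13 0; 5/13 12/13 0; 0 0 1]
T3·…·T1 = [-12/13 5/13 0; -5/13 -12/13 0; 0 0 1]
T4·…·T1 = [-18/13 15/26 0; -15/13 -36/13 0; 0 0 1]
T5·…·T1 = [-18/13 15/26 0; 15/13 36/13 0; 0 0 1]
T6·…·T1 = [-6/65 -333/130 0; -9/5 -6/5 0; 0 0 1]
det M = -9/2; M⁻¹ = [4/15 -37/65 0; -2/5 4/195 0; 0 0 1]
M⁻¹ · (83/40, 39/10)ᵀ = (-5/3, -3/4)ᵀ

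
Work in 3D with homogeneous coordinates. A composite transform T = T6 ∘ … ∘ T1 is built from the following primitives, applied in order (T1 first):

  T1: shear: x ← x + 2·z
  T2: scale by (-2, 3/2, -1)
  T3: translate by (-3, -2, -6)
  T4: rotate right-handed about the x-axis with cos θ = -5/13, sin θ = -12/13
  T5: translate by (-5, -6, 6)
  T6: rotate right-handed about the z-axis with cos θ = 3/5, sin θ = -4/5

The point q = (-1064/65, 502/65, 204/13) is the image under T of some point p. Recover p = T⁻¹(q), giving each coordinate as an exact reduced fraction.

p = (4, -4, 0)

T1 = [1 0 2 0; 0 1 0 0; 0 0 1 0; 0 0 0 1]
T2·T1 = [-2 0 -4 0; 0 3/2 0 0; 0 0 -1 0; 0 0 0 1]
T3·…·T1 = [-2 0 -4 -3; 0 3/2 0 -2; 0 0 -1 -6; 0 0 0 1]
T4·…·T1 = [-2 0 -4 -3; 0 -15/26 -12/13 -62/13; 0 -18/13 5/13 54/13; 0 0 0 1]
T5·…·T1 = [-2 0 -4 -8; 0 -15/26 -12/13 -140/13; 0 -18/13 5/13 132/13; 0 0 0 1]
T6·…·T1 = [-6/5 -6/13 -204/65 -872/65; 8/5 -9/26 172/65 -4/65; 0 -18/13 5/13 132/13; 0 0 0 1]
det M = 3; M⁻¹ = [153/130 98/65 -10/13 308/13; -8/39 -2/13 -8/13 136/39; -48/65 -36/65 5/13 -180/13; 0 0 0 1]
M⁻¹ · (-1064/65, 502/65, 204/13)ᵀ = (4, -4, 0)ᵀ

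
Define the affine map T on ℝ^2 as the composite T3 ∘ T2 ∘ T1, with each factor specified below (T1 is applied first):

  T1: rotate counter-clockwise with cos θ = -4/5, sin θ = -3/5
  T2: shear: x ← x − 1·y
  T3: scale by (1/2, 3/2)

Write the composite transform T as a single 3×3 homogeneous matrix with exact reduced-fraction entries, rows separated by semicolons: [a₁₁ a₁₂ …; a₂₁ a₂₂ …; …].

T = [-1/10 7/10 0; -9/10 -6/5 0; 0 0 1]

T1 = [-4/5 3/5 0; -3/5 -4/5 0; 0 0 1]
T2·T1 = [-1/5 7/5 0; -3/5 -4/5 0; 0 0 1]
T3·…·T1 = [-1/10 7/10 0; -9/10 -6/5 0; 0 0 1]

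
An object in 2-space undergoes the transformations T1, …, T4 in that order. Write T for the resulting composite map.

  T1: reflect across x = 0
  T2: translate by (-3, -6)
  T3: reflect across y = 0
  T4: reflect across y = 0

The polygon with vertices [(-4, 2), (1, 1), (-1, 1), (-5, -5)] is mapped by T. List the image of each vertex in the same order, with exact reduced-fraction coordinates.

T1 reflect across x = 0: (-4, 2) → (4, 2); (1, 1) → (-1, 1); (-1, 1) → (1, 1); (-5, -5) → (5, -5)
T2 translate by (-3, -6): (4, 2) → (1, -4); (-1, 1) → (-4, -5); (1, 1) → (-2, -5); (5, -5) → (2, -11)
T3 reflect across y = 0: (1, -4) → (1, 4); (-4, -5) → (-4, 5); (-2, -5) → (-2, 5); (2, -11) → (2, 11)
T4 reflect across y = 0: (1, 4) → (1, -4); (-4, 5) → (-4, -5); (-2, 5) → (-2, -5); (2, 11) → (2, -11)

image vertices: (1, -4), (-4, -5), (-2, -5), (2, -11)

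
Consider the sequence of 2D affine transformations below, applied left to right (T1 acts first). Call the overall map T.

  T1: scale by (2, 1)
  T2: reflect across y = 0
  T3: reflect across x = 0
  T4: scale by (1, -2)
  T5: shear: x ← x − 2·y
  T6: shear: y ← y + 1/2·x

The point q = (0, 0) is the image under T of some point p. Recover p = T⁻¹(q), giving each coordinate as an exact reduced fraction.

p = (0, 0)

T1 = [2 0 0; 0 1 0; 0 0 1]
T2·T1 = [2 0 0; 0 -1 0; 0 0 1]
T3·…·T1 = [-2 0 0; 0 -1 0; 0 0 1]
T4·…·T1 = [-2 0 0; 0 2 0; 0 0 1]
T5·…·T1 = [-2 -4 0; 0 2 0; 0 0 1]
T6·…·T1 = [-2 -4 0; -1 0 0; 0 0 1]
det M = -4; M⁻¹ = [0 -1 0; -1/4 1/2 0; 0 0 1]
M⁻¹ · (0, 0)ᵀ = (0, 0)ᵀ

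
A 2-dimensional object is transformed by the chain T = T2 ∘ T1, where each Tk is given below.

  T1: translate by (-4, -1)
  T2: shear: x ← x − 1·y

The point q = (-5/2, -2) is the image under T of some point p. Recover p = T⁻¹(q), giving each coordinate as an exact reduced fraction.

p = (-1/2, -1)

T1 = [1 0 -4; 0 1 -1; 0 0 1]
T2·T1 = [1 -1 -3; 0 1 -1; 0 0 1]
det M = 1; M⁻¹ = [1 1 4; 0 1 1; 0 0 1]
M⁻¹ · (-5/2, -2)ᵀ = (-1/2, -1)ᵀ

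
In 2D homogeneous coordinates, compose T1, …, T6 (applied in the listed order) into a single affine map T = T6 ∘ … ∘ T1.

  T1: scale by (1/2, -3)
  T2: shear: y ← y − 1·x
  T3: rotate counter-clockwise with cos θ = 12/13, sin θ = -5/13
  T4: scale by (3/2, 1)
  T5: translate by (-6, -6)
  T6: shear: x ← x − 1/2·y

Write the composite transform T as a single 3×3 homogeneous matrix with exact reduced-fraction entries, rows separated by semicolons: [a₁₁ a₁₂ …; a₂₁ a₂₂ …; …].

T = [19/26 -9/26 -3; -17/26 -36/13 -6; 0 0 1]

T1 = [1/2 0 0; 0 -3 0; 0 0 1]
T2·T1 = [1/2 0 0; -1/2 -3 0; 0 0 1]
T3·…·T1 = [7/26 -15/13 0; -17/26 -36/13 0; 0 0 1]
T4·…·T1 = [21/52 -45/26 0; -17/26 -36/13 0; 0 0 1]
T5·…·T1 = [21/52 -45/26 -6; -17/26 -36/13 -6; 0 0 1]
T6·…·T1 = [19/26 -9/26 -3; -17/26 -36/13 -6; 0 0 1]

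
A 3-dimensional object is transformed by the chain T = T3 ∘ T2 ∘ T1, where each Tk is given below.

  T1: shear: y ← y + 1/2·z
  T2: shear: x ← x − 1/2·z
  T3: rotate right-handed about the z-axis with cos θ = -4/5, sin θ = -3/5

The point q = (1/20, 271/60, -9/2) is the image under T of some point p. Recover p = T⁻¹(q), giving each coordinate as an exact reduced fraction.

p = (-5, -4/3, -9/2)

T1 = [1 0 0 0; 0 1 1/2 0; 0 0 1 0; 0 0 0 1]
T2·T1 = [1 0 -1/2 0; 0 1 1/2 0; 0 0 1 0; 0 0 0 1]
T3·…·T1 = [-4/5 3/5 7/10 0; -3/5 -4/5 -1/10 0; 0 0 1 0; 0 0 0 1]
det M = 1; M⁻¹ = [-4/5 -3/5 1/2 0; 3/5 -4/5 -1/2 0; 0 0 1 0; 0 0 0 1]
M⁻¹ · (1/20, 271/60, -9/2)ᵀ = (-5, -4/3, -9/2)ᵀ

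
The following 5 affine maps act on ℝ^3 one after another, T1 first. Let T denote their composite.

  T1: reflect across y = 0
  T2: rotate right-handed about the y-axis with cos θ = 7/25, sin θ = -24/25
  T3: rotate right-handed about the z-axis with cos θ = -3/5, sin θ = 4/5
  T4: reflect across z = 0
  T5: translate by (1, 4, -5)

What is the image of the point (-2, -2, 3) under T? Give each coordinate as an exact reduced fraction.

T(p) = (183/125, 6/125, -98/25)

T1 reflect across y = 0: (-2, -2, 3) → (-2, 2, 3)
T2 rotate right-handed about the y-axis with cos θ = 7/25, sin θ = -24/25: (-2, 2, 3) → (-86/25, 2, -27/25)
T3 rotate right-handed about the z-axis with cos θ = -3/5, sin θ = 4/5: (-86/25, 2, -27/25) → (58/125, -494/125, -27/25)
T4 reflect across z = 0: (58/125, -494/125, -27/25) → (58/125, -494/125, 27/25)
T5 translate by (1, 4, -5): (58/125, -494/125, 27/25) → (183/125, 6/125, -98/25)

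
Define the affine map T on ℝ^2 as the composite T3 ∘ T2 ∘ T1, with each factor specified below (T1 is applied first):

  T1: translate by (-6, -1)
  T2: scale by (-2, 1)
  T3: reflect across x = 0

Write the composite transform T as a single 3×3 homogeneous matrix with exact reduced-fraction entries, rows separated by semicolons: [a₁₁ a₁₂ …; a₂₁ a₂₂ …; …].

T1 = [1 0 -6; 0 1 -1; 0 0 1]
T2·T1 = [-2 0 12; 0 1 -1; 0 0 1]
T3·…·T1 = [2 0 -12; 0 1 -1; 0 0 1]

T = [2 0 -12; 0 1 -1; 0 0 1]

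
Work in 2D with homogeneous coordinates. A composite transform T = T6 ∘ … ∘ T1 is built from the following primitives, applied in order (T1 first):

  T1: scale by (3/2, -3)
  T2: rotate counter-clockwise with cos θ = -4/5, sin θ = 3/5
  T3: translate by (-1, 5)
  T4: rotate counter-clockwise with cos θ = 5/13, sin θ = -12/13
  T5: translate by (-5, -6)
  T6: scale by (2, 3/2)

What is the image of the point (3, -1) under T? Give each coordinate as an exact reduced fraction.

T(p) = (-334/65, 759/260)

T1 scale by (3/2, -3): (3, -1) → (9/2, 3)
T2 rotate counter-clockwise with cos θ = -4/5, sin θ = 3/5: (9/2, 3) → (-27/5, 3/10)
T3 translate by (-1, 5): (-27/5, 3/10) → (-32/5, 53/10)
T4 rotate counter-clockwise with cos θ = 5/13, sin θ = -12/13: (-32/5, 53/10) → (158/65, 1033/130)
T5 translate by (-5, -6): (158/65, 1033/130) → (-167/65, 253/130)
T6 scale by (2, 3/2): (-167/65, 253/130) → (-334/65, 759/260)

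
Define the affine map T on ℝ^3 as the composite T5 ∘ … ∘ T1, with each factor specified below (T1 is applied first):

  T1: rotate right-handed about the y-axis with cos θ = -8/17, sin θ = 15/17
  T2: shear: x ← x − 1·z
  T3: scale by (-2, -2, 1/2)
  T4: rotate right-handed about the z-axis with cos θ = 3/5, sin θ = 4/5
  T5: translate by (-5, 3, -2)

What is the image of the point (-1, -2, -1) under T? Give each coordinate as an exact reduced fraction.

T(p) = (-517/85, 699/85, -45/34)

T1 rotate right-handed about the y-axis with cos θ = -8/17, sin θ = 15/17: (-1, -2, -1) → (-7/17, -2, 23/17)
T2 shear: x ← x − 1·z: (-7/17, -2, 23/17) → (-30/17, -2, 23/17)
T3 scale by (-2, -2, 1/2): (-30/17, -2, 23/17) → (60/17, 4, 23/34)
T4 rotate right-handed about the z-axis with cos θ = 3/5, sin θ = 4/5: (60/17, 4, 23/34) → (-92/85, 444/85, 23/34)
T5 translate by (-5, 3, -2): (-92/85, 444/85, 23/34) → (-517/85, 699/85, -45/34)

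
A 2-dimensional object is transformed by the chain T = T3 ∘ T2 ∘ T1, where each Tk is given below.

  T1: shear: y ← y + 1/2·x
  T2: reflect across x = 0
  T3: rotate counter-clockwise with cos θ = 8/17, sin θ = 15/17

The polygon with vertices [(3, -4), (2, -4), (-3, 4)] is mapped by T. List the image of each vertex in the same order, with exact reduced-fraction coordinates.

T1 shear: y ← y + 1/2·x: (3, -4) → (3, -5/2); (2, -4) → (2, -3); (-3, 4) → (-3, 5/2)
T2 reflect across x = 0: (3, -5/2) → (-3, -5/2); (2, -3) → (-2, -3); (-3, 5/2) → (3, 5/2)
T3 rotate counter-clockwise with cos θ = 8/17, sin θ = 15/17: (-3, -5/2) → (27/34, -65/17); (-2, -3) → (29/17, -54/17); (3, 5/2) → (-27/34, 65/17)

image vertices: (27/34, -65/17), (29/17, -54/17), (-27/34, 65/17)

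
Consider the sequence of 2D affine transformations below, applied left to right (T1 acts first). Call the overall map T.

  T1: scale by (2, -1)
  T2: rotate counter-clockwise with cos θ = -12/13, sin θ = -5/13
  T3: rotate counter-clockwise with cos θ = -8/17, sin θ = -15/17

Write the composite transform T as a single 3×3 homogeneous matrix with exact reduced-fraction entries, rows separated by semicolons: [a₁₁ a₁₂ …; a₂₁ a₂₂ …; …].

T = [42/221 220/221 0; 440/221 -21/221 0; 0 0 1]

T1 = [2 0 0; 0 -1 0; 0 0 1]
T2·T1 = [-24/13 -5/13 0; -10/13 12/13 0; 0 0 1]
T3·…·T1 = [42/221 220/221 0; 440/221 -21/221 0; 0 0 1]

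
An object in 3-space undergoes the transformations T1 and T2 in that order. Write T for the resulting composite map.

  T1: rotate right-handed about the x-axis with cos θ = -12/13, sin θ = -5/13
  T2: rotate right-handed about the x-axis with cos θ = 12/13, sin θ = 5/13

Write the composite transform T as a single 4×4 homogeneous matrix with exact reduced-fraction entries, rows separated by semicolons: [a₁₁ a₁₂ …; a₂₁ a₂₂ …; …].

T1 = [1 0 0 0; 0 -12/13 5/13 0; 0 -5/13 -12/13 0; 0 0 0 1]
T2·T1 = [1 0 0 0; 0 -119/169 120/169 0; 0 -120/169 -119/169 0; 0 0 0 1]

T = [1 0 0 0; 0 -119/169 120/169 0; 0 -120/169 -119/169 0; 0 0 0 1]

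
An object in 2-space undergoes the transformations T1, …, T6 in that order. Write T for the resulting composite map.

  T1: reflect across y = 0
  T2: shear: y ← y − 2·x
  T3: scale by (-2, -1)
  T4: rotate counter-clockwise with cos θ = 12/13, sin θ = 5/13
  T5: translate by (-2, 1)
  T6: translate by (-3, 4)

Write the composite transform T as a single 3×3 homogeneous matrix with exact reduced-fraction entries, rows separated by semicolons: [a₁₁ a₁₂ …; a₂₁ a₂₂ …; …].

T1 = [1 0 0; 0 -1 0; 0 0 1]
T2·T1 = [1 0 0; -2 -1 0; 0 0 1]
T3·…·T1 = [-2 0 0; 2 1 0; 0 0 1]
T4·…·T1 = [-34/13 -5/13 0; 14/13 12/13 0; 0 0 1]
T5·…·T1 = [-34/13 -5/13 -2; 14/13 12/13 1; 0 0 1]
T6·…·T1 = [-34/13 -5/13 -5; 14/13 12/13 5; 0 0 1]

T = [-34/13 -5/13 -5; 14/13 12/13 5; 0 0 1]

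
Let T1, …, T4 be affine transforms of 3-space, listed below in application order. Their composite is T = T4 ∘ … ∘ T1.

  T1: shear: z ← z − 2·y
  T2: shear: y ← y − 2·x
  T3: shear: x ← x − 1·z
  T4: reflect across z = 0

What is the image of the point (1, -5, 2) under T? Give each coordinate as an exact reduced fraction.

T(p) = (-11, -7, -12)

T1 shear: z ← z − 2·y: (1, -5, 2) → (1, -5, 12)
T2 shear: y ← y − 2·x: (1, -5, 12) → (1, -7, 12)
T3 shear: x ← x − 1·z: (1, -7, 12) → (-11, -7, 12)
T4 reflect across z = 0: (-11, -7, 12) → (-11, -7, -12)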